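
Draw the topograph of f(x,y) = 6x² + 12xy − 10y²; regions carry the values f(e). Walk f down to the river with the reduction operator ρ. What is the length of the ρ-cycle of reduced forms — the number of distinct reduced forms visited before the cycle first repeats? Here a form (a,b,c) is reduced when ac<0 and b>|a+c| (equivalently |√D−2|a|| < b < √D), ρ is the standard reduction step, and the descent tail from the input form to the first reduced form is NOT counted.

D = 384, ⌊√D⌋ = 19
river: ρ → (-10,8,8)
river: ρ → (8,8,-10)
river: ρ → (-10,12,6)
river: ρ → (6,12,-10)
ρ-cycle length = 4 (tail of 0 descent steps not counted)

4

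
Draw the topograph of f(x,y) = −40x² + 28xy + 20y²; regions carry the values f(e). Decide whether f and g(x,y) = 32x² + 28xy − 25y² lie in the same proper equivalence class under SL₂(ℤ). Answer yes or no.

D₁ = 3984, D₂ = 3984
river cycle of f (length 16): (20, 52, -16), (-16, 44, 32), (32, 20, -28), (-28, 36, 24), (24, 60, -4), (-4, 60, 24), (24, 36, -28), (-28, 20, 32), (32, 44, -16), (-16, 52, 20), … (6 more)
river cycle of g (length 20): (-25, 22, 35), (35, 48, -12), (-12, 48, 35), (35, 22, -25), (-25, 28, 32), (32, 36, -21), (-21, 48, 20), (20, 32, -37), (-37, 42, 15), (15, 48, -28), … (10 more)
cycles differ ⇒ inequivalent

no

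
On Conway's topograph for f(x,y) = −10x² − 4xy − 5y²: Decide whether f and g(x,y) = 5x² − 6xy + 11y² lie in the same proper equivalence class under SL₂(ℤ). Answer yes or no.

D₁ = -184, D₂ = -184
f is negative-definite; reduce −f:
−f: flip: (10,4,5)→(5,-4,10)
−f: reduced (well bottom): (5,-4,10) with a≤c, −a<b≤a
flip sign back: reduced form of f is (-5,4,-10)
g: translate: b→4 (≡-6 mod 10), so (5,-6,11)→(5,4,10)
g: reduced (well bottom): (5,4,10) with a≤c, −a<b≤a
reduced forms (-5, 4, -10) vs (5, 4, 10) ⇒ inequivalent

no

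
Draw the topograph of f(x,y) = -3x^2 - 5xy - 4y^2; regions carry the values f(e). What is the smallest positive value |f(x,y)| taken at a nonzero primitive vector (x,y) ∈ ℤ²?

translate: b→-1 (≡5 mod 6), so (3,5,4)→(3,-1,2)
flip: (3,-1,2)→(2,1,3)
reduced (well bottom): (2,1,3) with a≤c, −a<b≤a
well minimum |f| = |-2| = 2 (negative-definite)

2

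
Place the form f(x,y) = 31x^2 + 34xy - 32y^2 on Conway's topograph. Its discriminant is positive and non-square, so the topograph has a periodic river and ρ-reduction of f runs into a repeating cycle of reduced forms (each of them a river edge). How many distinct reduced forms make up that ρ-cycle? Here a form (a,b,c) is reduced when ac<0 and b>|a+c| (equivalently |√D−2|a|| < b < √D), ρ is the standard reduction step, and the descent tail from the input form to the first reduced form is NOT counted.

D = 5124, ⌊√D⌋ = 71
river: ρ → (-32,30,33)
river: ρ → (33,36,-29)
river: ρ → (-29,22,40)
river: ρ → (40,58,-11)
river: ρ → (-11,52,55)
river: ρ → (55,58,-8)
river: ρ → (-8,70,7)
river: ρ → (7,70,-8)
river: ρ → (-8,58,55)
river: ρ → (55,52,-11)
river: ρ → (-11,58,40)
river: ρ → (40,22,-29)
river: ρ → (-29,36,33)
river: ρ → (33,30,-32)
river: ρ → (-32,34,31)
river: ρ → (31,28,-35)
river: ρ → (-35,42,24)
river: ρ → (24,54,-23)
river: ρ → (-23,38,40)
river: ρ → (40,42,-21)
river: ρ → (-21,42,40)
river: ρ → (40,38,-23)
river: ρ → (-23,54,24)
river: ρ → (24,42,-35)
river: ρ → (-35,28,31)
river: ρ → (31,34,-32)
ρ-cycle length = 26 (tail of 0 descent steps not counted)

26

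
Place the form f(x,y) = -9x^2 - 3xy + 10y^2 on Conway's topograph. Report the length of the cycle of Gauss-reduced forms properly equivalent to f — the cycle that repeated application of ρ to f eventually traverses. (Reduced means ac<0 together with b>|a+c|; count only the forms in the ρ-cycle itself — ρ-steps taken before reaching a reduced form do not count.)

D = 369, ⌊√D⌋ = 19
descent: ρ → (10,3,-9)  [lands on river]
river: ρ → (-9,15,4)
river: ρ → (4,17,-5)
river: ρ → (-5,13,10)
river: ρ → (10,7,-8)
river: ρ → (-8,9,9)
river: ρ → (9,9,-8)
river: ρ → (-8,7,10)
river: ρ → (10,13,-5)
river: ρ → (-5,17,4)
river: ρ → (4,15,-9)
river: ρ → (-9,3,10)
river: ρ → (10,17,-2)
river: ρ → (-2,19,1)
river: ρ → (1,19,-2)
river: ρ → (-2,17,10)
ρ-cycle length = 16 (tail of 1 descent step not counted)

16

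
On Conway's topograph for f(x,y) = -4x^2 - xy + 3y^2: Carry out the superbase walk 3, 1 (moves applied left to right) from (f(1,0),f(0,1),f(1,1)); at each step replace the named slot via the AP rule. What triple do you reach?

start (-4,3,-2) = (f(1,0),f(0,1),f(1,1))
replace slot 3: 2·((-4)+3) − (-2) = 0 → (-4,3,0)
replace slot 1: 2·(3+0) − (-4) = 10 → (10,3,0)

10,3,0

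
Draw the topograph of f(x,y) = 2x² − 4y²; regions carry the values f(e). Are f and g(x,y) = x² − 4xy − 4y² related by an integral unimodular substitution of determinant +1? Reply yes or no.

D₁ = 32, D₂ = 32
river cycle of f (length 2): (2, 4, -2), (-2, 4, 2)
river cycle of g (length 2): (-4, 4, 1), (1, 4, -4)
cycles differ ⇒ inequivalent

no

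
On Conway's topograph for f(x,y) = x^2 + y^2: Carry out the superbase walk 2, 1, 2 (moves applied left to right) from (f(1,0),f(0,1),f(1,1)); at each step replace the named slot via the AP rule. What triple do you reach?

start (1,1,2) = (f(1,0),f(0,1),f(1,1))
replace slot 2: 2·(1+2) − 1 = 5 → (1,5,2)
replace slot 1: 2·(5+2) − 1 = 13 → (13,5,2)
replace slot 2: 2·(13+2) − 5 = 25 → (13,25,2)

13,25,2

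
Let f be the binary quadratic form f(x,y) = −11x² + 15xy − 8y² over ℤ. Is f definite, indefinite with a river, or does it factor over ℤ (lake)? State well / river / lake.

D = b²−4ac = 15² − 4·(-11)·(-8) = -127
D < 0 ⇒ definite ⇒ every region one sign ⇒ single well

well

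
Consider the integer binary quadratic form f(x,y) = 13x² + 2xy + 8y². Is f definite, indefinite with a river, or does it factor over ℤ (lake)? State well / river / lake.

D = b²−4ac = 2² − 4·13·8 = -412
D < 0 ⇒ definite ⇒ every region one sign ⇒ single well

well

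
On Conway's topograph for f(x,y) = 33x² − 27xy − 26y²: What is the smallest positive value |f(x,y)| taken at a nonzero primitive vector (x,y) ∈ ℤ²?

descent: ρ → (-26,27,33)  [lands on river]
river: ρ → (33,39,-20)
river: ρ → (-20,41,31)
river: ρ → (31,21,-30)
river: ρ → (-30,39,22)
river: ρ → (22,49,-20)
river: ρ → (-20,31,40)
river: ρ → (40,49,-11)
river: ρ → (-11,61,10)
river: ρ → (10,59,-17)
river: ρ → (-17,43,34)
river: ρ → (34,25,-26)
closes: descent 1, river 12
min |a| on river = 10

10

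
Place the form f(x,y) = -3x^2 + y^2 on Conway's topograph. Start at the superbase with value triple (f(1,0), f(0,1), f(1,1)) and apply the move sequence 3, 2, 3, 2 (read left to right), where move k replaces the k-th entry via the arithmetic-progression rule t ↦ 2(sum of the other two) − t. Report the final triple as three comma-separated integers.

start (-3,1,-2) = (f(1,0),f(0,1),f(1,1))
replace slot 3: 2·((-3)+1) − (-2) = -2 → (-3,1,-2)
replace slot 2: 2·((-3)+(-2)) − 1 = -11 → (-3,-11,-2)
replace slot 3: 2·((-3)+(-11)) − (-2) = -26 → (-3,-11,-26)
replace slot 2: 2·((-3)+(-26)) − (-11) = -47 → (-3,-47,-26)

-3,-47,-26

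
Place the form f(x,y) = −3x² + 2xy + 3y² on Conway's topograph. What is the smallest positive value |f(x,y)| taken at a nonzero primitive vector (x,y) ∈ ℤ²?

river: ρ → (3,4,-2)
river: ρ → (-2,4,3)
river: ρ → (3,2,-3)
river: ρ → (-3,4,2)
river: ρ → (2,4,-3)
river: ρ → (-3,2,3)
closes: descent 0, river 6
min |a| on river = 2

2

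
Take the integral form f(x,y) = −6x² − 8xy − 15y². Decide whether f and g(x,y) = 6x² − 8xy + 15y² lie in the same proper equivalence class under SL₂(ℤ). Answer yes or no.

D₁ = -296, D₂ = -296
f is negative-definite; reduce −f:
−f: translate: b→-4 (≡8 mod 12), so (6,8,15)→(6,-4,13)
−f: reduced (well bottom): (6,-4,13) with a≤c, −a<b≤a
flip sign back: reduced form of f is (-6,4,-13)
g: translate: b→4 (≡-8 mod 12), so (6,-8,15)→(6,4,13)
g: reduced (well bottom): (6,4,13) with a≤c, −a<b≤a
reduced forms (-6, 4, -13) vs (6, 4, 13) ⇒ inequivalent

no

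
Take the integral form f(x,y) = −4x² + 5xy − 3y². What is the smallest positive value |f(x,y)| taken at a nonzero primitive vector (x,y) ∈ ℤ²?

translate: b→3 (≡-5 mod 8), so (4,-5,3)→(4,3,2)
flip: (4,3,2)→(2,-3,4)
translate: b→1 (≡-3 mod 4), so (2,-3,4)→(2,1,3)
reduced (well bottom): (2,1,3) with a≤c, −a<b≤a
well minimum |f| = |-2| = 2 (negative-definite)

2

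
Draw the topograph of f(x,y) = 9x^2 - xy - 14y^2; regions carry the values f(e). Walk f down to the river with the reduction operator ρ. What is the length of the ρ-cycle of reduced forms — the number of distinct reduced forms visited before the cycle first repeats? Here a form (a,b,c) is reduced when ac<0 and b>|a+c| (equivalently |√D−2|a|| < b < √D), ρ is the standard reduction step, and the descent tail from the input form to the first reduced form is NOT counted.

D = 505, ⌊√D⌋ = 22
descent: ρ → (-14,1,9)
descent: ρ → (9,17,-6)  [lands on river]
river: ρ → (-6,19,6)
river: ρ → (6,17,-9)
river: ρ → (-9,19,4)
river: ρ → (4,21,-4)
river: ρ → (-4,19,9)
ρ-cycle length = 6 (tail of 2 descent steps not counted)

6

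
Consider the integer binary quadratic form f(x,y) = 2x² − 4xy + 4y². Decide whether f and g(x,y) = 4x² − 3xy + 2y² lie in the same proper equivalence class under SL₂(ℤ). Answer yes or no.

D₁ = -16, D₂ = -23
discriminants differ ⇒ not SL₂(ℤ)-equivalent

no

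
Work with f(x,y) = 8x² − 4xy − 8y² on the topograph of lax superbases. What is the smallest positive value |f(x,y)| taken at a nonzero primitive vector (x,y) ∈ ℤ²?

descent: ρ → (-8,4,8)  [lands on river]
river: ρ → (8,12,-4)
river: ρ → (-4,12,8)
river: ρ → (8,4,-8)
river: ρ → (-8,12,4)
river: ρ → (4,12,-8)
closes: descent 1, river 6
min |a| on river = 4

4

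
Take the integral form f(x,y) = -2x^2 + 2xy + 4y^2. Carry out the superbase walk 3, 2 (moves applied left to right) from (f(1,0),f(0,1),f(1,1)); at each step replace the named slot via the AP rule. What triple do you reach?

start (-2,4,4) = (f(1,0),f(0,1),f(1,1))
replace slot 3: 2·((-2)+4) − 4 = 0 → (-2,4,0)
replace slot 2: 2·((-2)+0) − 4 = -8 → (-2,-8,0)

-2,-8,0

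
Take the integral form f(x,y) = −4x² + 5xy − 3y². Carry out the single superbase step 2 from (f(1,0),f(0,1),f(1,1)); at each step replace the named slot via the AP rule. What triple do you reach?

start (-4,-3,-2) = (f(1,0),f(0,1),f(1,1))
replace slot 2: 2·((-4)+(-2)) − (-3) = -9 → (-4,-9,-2)

-4,-9,-2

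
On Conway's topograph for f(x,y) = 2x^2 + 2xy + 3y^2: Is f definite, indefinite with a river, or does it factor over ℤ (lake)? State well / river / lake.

D = b²−4ac = 2² − 4·2·3 = -20
D < 0 ⇒ definite ⇒ every region one sign ⇒ single well

well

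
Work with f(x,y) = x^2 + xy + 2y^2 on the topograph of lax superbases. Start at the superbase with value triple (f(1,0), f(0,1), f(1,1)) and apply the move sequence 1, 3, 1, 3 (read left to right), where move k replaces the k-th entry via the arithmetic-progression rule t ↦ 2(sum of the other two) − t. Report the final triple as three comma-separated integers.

start (1,2,4) = (f(1,0),f(0,1),f(1,1))
replace slot 1: 2·(2+4) − 1 = 11 → (11,2,4)
replace slot 3: 2·(11+2) − 4 = 22 → (11,2,22)
replace slot 1: 2·(2+22) − 11 = 37 → (37,2,22)
replace slot 3: 2·(37+2) − 22 = 56 → (37,2,56)

37,2,56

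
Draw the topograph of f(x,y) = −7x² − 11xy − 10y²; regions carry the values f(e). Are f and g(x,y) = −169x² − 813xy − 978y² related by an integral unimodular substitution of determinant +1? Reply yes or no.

D₁ = -159, D₂ = -159
f is negative-definite; reduce −f:
−f: translate: b→-3 (≡11 mod 14), so (7,11,10)→(7,-3,6)
−f: flip: (7,-3,6)→(6,3,7)
−f: reduced (well bottom): (6,3,7) with a≤c, −a<b≤a
flip sign back: reduced form of f is (-6,-3,-7)
g is negative-definite; reduce −g:
−g: translate: b→137 (≡813 mod 338), so (169,813,978)→(169,137,28)
−g: flip: (169,137,28)→(28,-137,169)
−g: translate: b→-25 (≡-137 mod 56), so (28,-137,169)→(28,-25,7)
−g: flip: (28,-25,7)→(7,25,28)
−g: translate: b→-3 (≡25 mod 14), so (7,25,28)→(7,-3,6)
−g: flip: (7,-3,6)→(6,3,7)
−g: reduced (well bottom): (6,3,7) with a≤c, −a<b≤a
flip sign back: reduced form of g is (-6,-3,-7)
reduced forms (-6, -3, -7) vs (-6, -3, -7) ⇒ equivalent

yes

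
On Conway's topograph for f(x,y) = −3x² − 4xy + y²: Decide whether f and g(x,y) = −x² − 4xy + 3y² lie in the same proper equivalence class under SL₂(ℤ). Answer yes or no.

D₁ = 28, D₂ = 28
river cycle of f (length 4): (1, 4, -3), (-3, 2, 2), (2, 2, -3), (-3, 4, 1)
river cycle of g (length 4): (3, 4, -1), (-1, 4, 3), (3, 2, -2), (-2, 2, 3)
cycles differ ⇒ inequivalent

no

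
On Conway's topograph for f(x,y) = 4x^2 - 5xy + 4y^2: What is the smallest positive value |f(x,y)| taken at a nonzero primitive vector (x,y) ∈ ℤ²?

translate: b→3 (≡-5 mod 8), so (4,-5,4)→(4,3,3)
flip: (4,3,3)→(3,-3,4)
translate: b→3 (≡-3 mod 6), so (3,-3,4)→(3,3,4)
reduced (well bottom): (3,3,4) with a≤c, −a<b≤a
well minimum = a = 3

3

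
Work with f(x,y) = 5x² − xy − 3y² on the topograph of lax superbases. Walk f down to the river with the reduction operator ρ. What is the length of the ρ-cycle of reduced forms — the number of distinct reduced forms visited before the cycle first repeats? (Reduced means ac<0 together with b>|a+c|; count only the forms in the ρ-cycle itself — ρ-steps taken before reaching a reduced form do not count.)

D = 61, ⌊√D⌋ = 7
descent: ρ → (-3,7,1)  [lands on river]
river: ρ → (1,7,-3)
river: ρ → (-3,5,3)
river: ρ → (3,7,-1)
river: ρ → (-1,7,3)
river: ρ → (3,5,-3)
ρ-cycle length = 6 (tail of 1 descent step not counted)

6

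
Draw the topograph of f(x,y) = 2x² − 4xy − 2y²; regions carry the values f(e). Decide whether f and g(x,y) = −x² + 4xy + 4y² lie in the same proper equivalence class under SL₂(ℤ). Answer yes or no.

D₁ = 32, D₂ = 32
river cycle of f (length 2): (-2, 4, 2), (2, 4, -2)
river cycle of g (length 2): (4, 4, -1), (-1, 4, 4)
cycles differ ⇒ inequivalent

no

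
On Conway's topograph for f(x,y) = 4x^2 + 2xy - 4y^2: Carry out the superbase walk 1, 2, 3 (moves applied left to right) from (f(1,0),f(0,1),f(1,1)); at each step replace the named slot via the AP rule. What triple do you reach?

start (4,-4,2) = (f(1,0),f(0,1),f(1,1))
replace slot 1: 2·((-4)+2) − 4 = -8 → (-8,-4,2)
replace slot 2: 2·((-8)+2) − (-4) = -8 → (-8,-8,2)
replace slot 3: 2·((-8)+(-8)) − 2 = -34 → (-8,-8,-34)

-8,-8,-34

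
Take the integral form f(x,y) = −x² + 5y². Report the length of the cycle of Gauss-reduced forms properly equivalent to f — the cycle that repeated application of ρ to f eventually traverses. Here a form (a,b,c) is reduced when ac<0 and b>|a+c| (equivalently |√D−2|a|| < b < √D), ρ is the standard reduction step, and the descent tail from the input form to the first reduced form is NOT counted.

D = 20, ⌊√D⌋ = 4
descent: ρ → (5,0,-1)
descent: ρ → (-1,4,1)  [lands on river]
river: ρ → (1,4,-1)
ρ-cycle length = 2 (tail of 2 descent steps not counted)

2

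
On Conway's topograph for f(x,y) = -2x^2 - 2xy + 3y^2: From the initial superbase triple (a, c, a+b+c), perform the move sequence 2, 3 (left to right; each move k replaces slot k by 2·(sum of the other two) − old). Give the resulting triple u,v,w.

start (-2,3,-1) = (f(1,0),f(0,1),f(1,1))
replace slot 2: 2·((-2)+(-1)) − 3 = -9 → (-2,-9,-1)
replace slot 3: 2·((-2)+(-9)) − (-1) = -21 → (-2,-9,-21)

-2,-9,-21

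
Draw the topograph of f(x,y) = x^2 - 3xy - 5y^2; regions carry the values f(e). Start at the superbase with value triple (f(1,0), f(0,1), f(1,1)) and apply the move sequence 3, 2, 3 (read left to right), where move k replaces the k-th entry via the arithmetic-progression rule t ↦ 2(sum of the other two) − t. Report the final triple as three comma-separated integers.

start (1,-5,-7) = (f(1,0),f(0,1),f(1,1))
replace slot 3: 2·(1+(-5)) − (-7) = -1 → (1,-5,-1)
replace slot 2: 2·(1+(-1)) − (-5) = 5 → (1,5,-1)
replace slot 3: 2·(1+5) − (-1) = 13 → (1,5,13)

1,5,13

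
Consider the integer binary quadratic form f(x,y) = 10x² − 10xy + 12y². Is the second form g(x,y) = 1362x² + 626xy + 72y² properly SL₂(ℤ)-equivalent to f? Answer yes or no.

D₁ = -380, D₂ = -380
f: translate: b→10 (≡-10 mod 20), so (10,-10,12)→(10,10,12)
f: reduced (well bottom): (10,10,12) with a≤c, −a<b≤a
g: flip: (1362,626,72)→(72,-626,1362)
g: translate: b→-50 (≡-626 mod 144), so (72,-626,1362)→(72,-50,10)
g: flip: (72,-50,10)→(10,50,72)
g: translate: b→10 (≡50 mod 20), so (10,50,72)→(10,10,12)
g: reduced (well bottom): (10,10,12) with a≤c, −a<b≤a
reduced forms (10, 10, 12) vs (10, 10, 12) ⇒ equivalent

yes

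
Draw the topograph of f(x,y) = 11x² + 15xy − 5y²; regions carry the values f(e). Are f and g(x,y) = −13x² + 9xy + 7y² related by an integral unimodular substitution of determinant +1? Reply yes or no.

D₁ = 445, D₂ = 445
river cycle of f (length 10): (-5, 15, 11), (11, 7, -9), (-9, 11, 9), (9, 7, -11), (-11, 15, 5), (5, 15, -11), (-11, 7, 9), (9, 11, -9), (-9, 7, 11), (11, 15, -5)
river cycle of g (length 6): (7, 19, -3), (-3, 17, 13), (13, 9, -7), (-7, 19, 3), (3, 17, -13), (-13, 9, 7)
cycles differ ⇒ inequivalent

no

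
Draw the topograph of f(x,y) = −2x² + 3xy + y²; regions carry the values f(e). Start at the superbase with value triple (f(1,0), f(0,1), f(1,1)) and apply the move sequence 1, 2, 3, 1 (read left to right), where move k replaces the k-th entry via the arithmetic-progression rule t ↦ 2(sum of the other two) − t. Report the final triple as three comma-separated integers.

start (-2,1,2) = (f(1,0),f(0,1),f(1,1))
replace slot 1: 2·(1+2) − (-2) = 8 → (8,1,2)
replace slot 2: 2·(8+2) − 1 = 19 → (8,19,2)
replace slot 3: 2·(8+19) − 2 = 52 → (8,19,52)
replace slot 1: 2·(19+52) − 8 = 134 → (134,19,52)

134,19,52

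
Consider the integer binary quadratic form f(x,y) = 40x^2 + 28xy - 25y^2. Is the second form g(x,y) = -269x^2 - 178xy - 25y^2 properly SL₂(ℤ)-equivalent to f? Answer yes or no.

D₁ = 4784, D₂ = 4784
river cycle of f (length 8): (-25, 22, 43), (43, 64, -4), (-4, 64, 43), (43, 22, -25), (-25, 28, 40), (40, 52, -13), (-13, 52, 40), (40, 28, -25)
river cycle of g (length 8): (-25, 28, 40), (40, 52, -13), (-13, 52, 40), (40, 28, -25), (-25, 22, 43), (43, 64, -4), (-4, 64, 43), (43, 22, -25)
cycles coincide ⇒ equivalent

yes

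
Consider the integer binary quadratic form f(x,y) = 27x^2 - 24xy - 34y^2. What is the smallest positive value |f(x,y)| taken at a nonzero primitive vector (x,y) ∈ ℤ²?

descent: ρ → (-34,24,27)  [lands on river]
river: ρ → (27,30,-31)
river: ρ → (-31,32,26)
river: ρ → (26,20,-37)
river: ρ → (-37,54,9)
river: ρ → (9,54,-37)
river: ρ → (-37,20,26)
river: ρ → (26,32,-31)
river: ρ → (-31,30,27)
river: ρ → (27,24,-34)
river: ρ → (-34,44,17)
river: ρ → (17,58,-13)
river: ρ → (-13,46,41)
river: ρ → (41,36,-18)
river: ρ → (-18,36,41)
river: ρ → (41,46,-13)
river: ρ → (-13,58,17)
river: ρ → (17,44,-34)
closes: descent 1, river 18
min |a| on river = 9

9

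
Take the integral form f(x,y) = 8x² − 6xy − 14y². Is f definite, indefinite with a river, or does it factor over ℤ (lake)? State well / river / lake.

D = b²−4ac = (-6)² − 4·8·(-14) = 484
D = 22² is a perfect square ⇒ form factors over ℤ ⇒ lakes

lake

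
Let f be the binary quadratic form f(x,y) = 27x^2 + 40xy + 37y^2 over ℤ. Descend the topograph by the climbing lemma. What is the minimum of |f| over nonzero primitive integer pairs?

translate: b→-14 (≡40 mod 54), so (27,40,37)→(27,-14,24)
flip: (27,-14,24)→(24,14,27)
reduced (well bottom): (24,14,27) with a≤c, −a<b≤a
well minimum = a = 24

24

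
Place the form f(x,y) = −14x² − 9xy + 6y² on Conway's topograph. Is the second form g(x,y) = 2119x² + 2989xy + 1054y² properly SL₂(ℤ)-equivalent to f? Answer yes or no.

D₁ = 417, D₂ = 417
river cycle of f (length 18): (6, 9, -14), (-14, 19, 1), (1, 19, -14), (-14, 9, 6), (6, 15, -8), (-8, 17, 4), (4, 15, -12), (-12, 9, 7), (7, 19, -2), (-2, 17, 16), … (8 more)
river cycle of g (length 18): (1, 19, -14), (-14, 9, 6), (6, 15, -8), (-8, 17, 4), (4, 15, -12), (-12, 9, 7), (7, 19, -2), (-2, 17, 16), (16, 15, -3), (-3, 15, 16), … (8 more)
cycles coincide ⇒ equivalent

yes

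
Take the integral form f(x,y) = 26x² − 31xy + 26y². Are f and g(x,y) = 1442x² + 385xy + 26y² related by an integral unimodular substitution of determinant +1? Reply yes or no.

D₁ = -1743, D₂ = -1743
f: translate: b→21 (≡-31 mod 52), so (26,-31,26)→(26,21,21)
f: flip: (26,21,21)→(21,-21,26)
f: translate: b→21 (≡-21 mod 42), so (21,-21,26)→(21,21,26)
f: reduced (well bottom): (21,21,26) with a≤c, −a<b≤a
g: flip: (1442,385,26)→(26,-385,1442)
g: translate: b→-21 (≡-385 mod 52), so (26,-385,1442)→(26,-21,21)
g: flip: (26,-21,21)→(21,21,26)
g: reduced (well bottom): (21,21,26) with a≤c, −a<b≤a
reduced forms (21, 21, 26) vs (21, 21, 26) ⇒ equivalent

yes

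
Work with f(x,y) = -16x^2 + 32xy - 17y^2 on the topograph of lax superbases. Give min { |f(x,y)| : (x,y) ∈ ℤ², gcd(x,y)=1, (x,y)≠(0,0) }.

translate: b→0 (≡-32 mod 32), so (16,-32,17)→(16,0,1)
flip: (16,0,1)→(1,0,16)
reduced (well bottom): (1,0,16) with a≤c, −a<b≤a
well minimum |f| = |-1| = 1 (negative-definite)

1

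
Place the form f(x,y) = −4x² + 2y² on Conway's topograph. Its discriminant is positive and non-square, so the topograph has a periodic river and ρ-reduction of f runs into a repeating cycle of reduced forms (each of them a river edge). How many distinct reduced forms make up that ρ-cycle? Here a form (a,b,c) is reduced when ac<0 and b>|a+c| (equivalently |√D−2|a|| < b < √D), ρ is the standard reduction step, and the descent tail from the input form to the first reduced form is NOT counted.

D = 32, ⌊√D⌋ = 5
descent: ρ → (2,4,-2)  [lands on river]
river: ρ → (-2,4,2)
ρ-cycle length = 2 (tail of 1 descent step not counted)

2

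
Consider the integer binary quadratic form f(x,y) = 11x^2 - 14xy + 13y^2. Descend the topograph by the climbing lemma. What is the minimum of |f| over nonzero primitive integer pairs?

translate: b→8 (≡-14 mod 22), so (11,-14,13)→(11,8,10)
flip: (11,8,10)→(10,-8,11)
reduced (well bottom): (10,-8,11) with a≤c, −a<b≤a
well minimum = a = 10

10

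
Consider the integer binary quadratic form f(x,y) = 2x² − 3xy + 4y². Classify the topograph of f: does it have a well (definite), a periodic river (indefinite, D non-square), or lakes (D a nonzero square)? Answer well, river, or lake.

D = b²−4ac = (-3)² − 4·2·4 = -23
D < 0 ⇒ definite ⇒ every region one sign ⇒ single well

well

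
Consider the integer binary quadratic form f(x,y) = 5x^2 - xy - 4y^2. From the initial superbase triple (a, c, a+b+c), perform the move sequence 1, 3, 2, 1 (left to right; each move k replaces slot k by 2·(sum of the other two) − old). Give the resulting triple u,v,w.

start (5,-4,0) = (f(1,0),f(0,1),f(1,1))
replace slot 1: 2·((-4)+0) − 5 = -13 → (-13,-4,0)
replace slot 3: 2·((-13)+(-4)) − 0 = -34 → (-13,-4,-34)
replace slot 2: 2·((-13)+(-34)) − (-4) = -90 → (-13,-90,-34)
replace slot 1: 2·((-90)+(-34)) − (-13) = -235 → (-235,-90,-34)

-235,-90,-34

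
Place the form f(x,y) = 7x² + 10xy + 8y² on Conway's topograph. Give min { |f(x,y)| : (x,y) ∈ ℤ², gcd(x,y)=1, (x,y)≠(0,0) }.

translate: b→-4 (≡10 mod 14), so (7,10,8)→(7,-4,5)
flip: (7,-4,5)→(5,4,7)
reduced (well bottom): (5,4,7) with a≤c, −a<b≤a
well minimum = a = 5

5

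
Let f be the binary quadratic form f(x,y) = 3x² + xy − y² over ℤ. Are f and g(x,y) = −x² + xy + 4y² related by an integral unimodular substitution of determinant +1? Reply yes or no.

D₁ = 13, D₂ = 17
discriminants differ ⇒ not SL₂(ℤ)-equivalent

no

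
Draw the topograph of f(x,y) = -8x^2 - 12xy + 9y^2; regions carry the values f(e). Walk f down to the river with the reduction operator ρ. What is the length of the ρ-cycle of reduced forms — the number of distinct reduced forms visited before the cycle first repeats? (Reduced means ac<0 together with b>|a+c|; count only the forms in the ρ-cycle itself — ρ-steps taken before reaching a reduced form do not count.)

D = 432, ⌊√D⌋ = 20
descent: ρ → (9,12,-8)  [lands on river]
river: ρ → (-8,20,1)
river: ρ → (1,20,-8)
river: ρ → (-8,12,9)
river: ρ → (9,6,-11)
river: ρ → (-11,16,4)
river: ρ → (4,16,-11)
river: ρ → (-11,6,9)
ρ-cycle length = 8 (tail of 1 descent step not counted)

8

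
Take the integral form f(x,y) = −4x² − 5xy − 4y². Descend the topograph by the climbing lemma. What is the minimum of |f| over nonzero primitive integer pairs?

translate: b→-3 (≡5 mod 8), so (4,5,4)→(4,-3,3)
flip: (4,-3,3)→(3,3,4)
reduced (well bottom): (3,3,4) with a≤c, −a<b≤a
well minimum |f| = |-3| = 3 (negative-definite)

3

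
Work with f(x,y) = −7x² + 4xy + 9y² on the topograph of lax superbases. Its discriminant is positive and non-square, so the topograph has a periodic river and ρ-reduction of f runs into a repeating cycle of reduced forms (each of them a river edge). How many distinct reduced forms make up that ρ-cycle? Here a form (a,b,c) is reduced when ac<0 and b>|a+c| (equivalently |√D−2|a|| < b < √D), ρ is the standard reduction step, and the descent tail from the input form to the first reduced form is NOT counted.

D = 268, ⌊√D⌋ = 16
river: ρ → (9,14,-2)
river: ρ → (-2,14,9)
river: ρ → (9,4,-7)
river: ρ → (-7,10,6)
river: ρ → (6,14,-3)
river: ρ → (-3,16,1)
river: ρ → (1,16,-3)
river: ρ → (-3,14,6)
river: ρ → (6,10,-7)
river: ρ → (-7,4,9)
ρ-cycle length = 10 (tail of 0 descent steps not counted)

10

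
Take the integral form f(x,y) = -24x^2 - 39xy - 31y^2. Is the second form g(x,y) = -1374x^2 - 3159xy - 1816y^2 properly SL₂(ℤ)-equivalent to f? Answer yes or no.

D₁ = -1455, D₂ = -1455
f is negative-definite; reduce −f:
−f: translate: b→-9 (≡39 mod 48), so (24,39,31)→(24,-9,16)
−f: flip: (24,-9,16)→(16,9,24)
−f: reduced (well bottom): (16,9,24) with a≤c, −a<b≤a
flip sign back: reduced form of f is (-16,-9,-24)
g is negative-definite; reduce −g:
−g: translate: b→411 (≡3159 mod 2748), so (1374,3159,1816)→(1374,411,31)
−g: flip: (1374,411,31)→(31,-411,1374)
−g: translate: b→23 (≡-411 mod 62), so (31,-411,1374)→(31,23,16)
−g: flip: (31,23,16)→(16,-23,31)
−g: translate: b→9 (≡-23 mod 32), so (16,-23,31)→(16,9,24)
−g: reduced (well bottom): (16,9,24) with a≤c, −a<b≤a
flip sign back: reduced form of g is (-16,-9,-24)
reduced forms (-16, -9, -24) vs (-16, -9, -24) ⇒ equivalent

yes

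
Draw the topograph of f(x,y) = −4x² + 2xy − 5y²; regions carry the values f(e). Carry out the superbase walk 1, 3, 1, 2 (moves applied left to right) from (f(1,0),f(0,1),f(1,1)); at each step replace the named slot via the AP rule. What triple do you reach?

start (-4,-5,-7) = (f(1,0),f(0,1),f(1,1))
replace slot 1: 2·((-5)+(-7)) − (-4) = -20 → (-20,-5,-7)
replace slot 3: 2·((-20)+(-5)) − (-7) = -43 → (-20,-5,-43)
replace slot 1: 2·((-5)+(-43)) − (-20) = -76 → (-76,-5,-43)
replace slot 2: 2·((-76)+(-43)) − (-5) = -233 → (-76,-233,-43)

-76,-233,-43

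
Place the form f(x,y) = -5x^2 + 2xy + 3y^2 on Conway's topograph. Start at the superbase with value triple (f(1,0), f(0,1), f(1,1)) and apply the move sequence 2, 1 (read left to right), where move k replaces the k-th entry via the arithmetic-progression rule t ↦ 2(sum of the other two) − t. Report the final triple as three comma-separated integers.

start (-5,3,0) = (f(1,0),f(0,1),f(1,1))
replace slot 2: 2·((-5)+0) − 3 = -13 → (-5,-13,0)
replace slot 1: 2·((-13)+0) − (-5) = -21 → (-21,-13,0)

-21,-13,0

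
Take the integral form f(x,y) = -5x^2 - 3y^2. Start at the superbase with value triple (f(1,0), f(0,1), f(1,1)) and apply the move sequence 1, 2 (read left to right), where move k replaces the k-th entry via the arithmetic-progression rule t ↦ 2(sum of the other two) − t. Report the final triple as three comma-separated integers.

start (-5,-3,-8) = (f(1,0),f(0,1),f(1,1))
replace slot 1: 2·((-3)+(-8)) − (-5) = -17 → (-17,-3,-8)
replace slot 2: 2·((-17)+(-8)) − (-3) = -47 → (-17,-47,-8)

-17,-47,-8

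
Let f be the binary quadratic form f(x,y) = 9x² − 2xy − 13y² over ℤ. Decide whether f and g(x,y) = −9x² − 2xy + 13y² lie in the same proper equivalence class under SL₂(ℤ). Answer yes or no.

D₁ = 472, D₂ = 472
river cycle of f (length 10): (9, 16, -6), (-6, 20, 3), (3, 16, -18), (-18, 20, 1), (1, 20, -18), (-18, 16, 3), (3, 20, -6), (-6, 16, 9), (9, 20, -2), (-2, 20, 9)
river cycle of g (length 10): (-9, 16, 6), (6, 20, -3), (-3, 16, 18), (18, 20, -1), (-1, 20, 18), (18, 16, -3), (-3, 20, 6), (6, 16, -9), (-9, 20, 2), (2, 20, -9)
cycles differ ⇒ inequivalent

no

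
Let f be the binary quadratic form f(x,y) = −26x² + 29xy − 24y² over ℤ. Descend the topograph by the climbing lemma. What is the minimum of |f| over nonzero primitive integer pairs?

translate: b→23 (≡-29 mod 52), so (26,-29,24)→(26,23,21)
flip: (26,23,21)→(21,-23,26)
translate: b→19 (≡-23 mod 42), so (21,-23,26)→(21,19,24)
reduced (well bottom): (21,19,24) with a≤c, −a<b≤a
well minimum |f| = |-21| = 21 (negative-definite)

21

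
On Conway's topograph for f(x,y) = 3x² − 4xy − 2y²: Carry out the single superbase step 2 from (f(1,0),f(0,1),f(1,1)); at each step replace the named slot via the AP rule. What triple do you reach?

start (3,-2,-3) = (f(1,0),f(0,1),f(1,1))
replace slot 2: 2·(3+(-3)) − (-2) = 2 → (3,2,-3)

3,2,-3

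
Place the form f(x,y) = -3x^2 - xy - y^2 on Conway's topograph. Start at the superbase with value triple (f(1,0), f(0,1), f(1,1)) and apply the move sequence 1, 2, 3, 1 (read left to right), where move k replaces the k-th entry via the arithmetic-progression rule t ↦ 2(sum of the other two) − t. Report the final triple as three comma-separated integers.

start (-3,-1,-5) = (f(1,0),f(0,1),f(1,1))
replace slot 1: 2·((-1)+(-5)) − (-3) = -9 → (-9,-1,-5)
replace slot 2: 2·((-9)+(-5)) − (-1) = -27 → (-9,-27,-5)
replace slot 3: 2·((-9)+(-27)) − (-5) = -67 → (-9,-27,-67)
replace slot 1: 2·((-27)+(-67)) − (-9) = -179 → (-179,-27,-67)

-179,-27,-67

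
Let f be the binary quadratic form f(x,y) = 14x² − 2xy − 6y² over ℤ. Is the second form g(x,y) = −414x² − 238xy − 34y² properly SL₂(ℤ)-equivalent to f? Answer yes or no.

D₁ = 340, D₂ = 340
river cycle of f (length 6): (-6, 14, 6), (6, 10, -10), (-10, 10, 6), (6, 14, -6), (-6, 10, 10), (10, 10, -6)
river cycle of g (length 6): (-6, 14, 6), (6, 10, -10), (-10, 10, 6), (6, 14, -6), (-6, 10, 10), (10, 10, -6)
cycles coincide ⇒ equivalent

yes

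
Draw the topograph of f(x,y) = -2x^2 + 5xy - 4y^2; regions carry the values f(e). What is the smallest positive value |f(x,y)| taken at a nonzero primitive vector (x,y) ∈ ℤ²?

translate: b→-1 (≡-5 mod 4), so (2,-5,4)→(2,-1,1)
flip: (2,-1,1)→(1,1,2)
reduced (well bottom): (1,1,2) with a≤c, −a<b≤a
well minimum |f| = |-1| = 1 (negative-definite)

1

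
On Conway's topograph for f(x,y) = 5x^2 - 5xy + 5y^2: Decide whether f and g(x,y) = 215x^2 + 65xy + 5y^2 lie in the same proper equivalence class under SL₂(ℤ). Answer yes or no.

D₁ = -75, D₂ = -75
f: translate: b→5 (≡-5 mod 10), so (5,-5,5)→(5,5,5)
f: reduced (well bottom): (5,5,5) with a≤c, −a<b≤a
g: flip: (215,65,5)→(5,-65,215)
g: translate: b→5 (≡-65 mod 10), so (5,-65,215)→(5,5,5)
g: reduced (well bottom): (5,5,5) with a≤c, −a<b≤a
reduced forms (5, 5, 5) vs (5, 5, 5) ⇒ equivalent

yes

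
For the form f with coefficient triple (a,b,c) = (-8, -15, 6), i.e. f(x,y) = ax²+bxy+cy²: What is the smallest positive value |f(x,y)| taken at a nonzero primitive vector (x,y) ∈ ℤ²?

descent: ρ → (6,15,-8)  [lands on river]
river: ρ → (-8,17,4)
river: ρ → (4,15,-12)
river: ρ → (-12,9,7)
river: ρ → (7,19,-2)
river: ρ → (-2,17,16)
river: ρ → (16,15,-3)
river: ρ → (-3,15,16)
river: ρ → (16,17,-2)
river: ρ → (-2,19,7)
river: ρ → (7,9,-12)
river: ρ → (-12,15,4)
river: ρ → (4,17,-8)
river: ρ → (-8,15,6)
river: ρ → (6,9,-14)
river: ρ → (-14,19,1)
river: ρ → (1,19,-14)
river: ρ → (-14,9,6)
closes: descent 1, river 18
min |a| on river = 1

1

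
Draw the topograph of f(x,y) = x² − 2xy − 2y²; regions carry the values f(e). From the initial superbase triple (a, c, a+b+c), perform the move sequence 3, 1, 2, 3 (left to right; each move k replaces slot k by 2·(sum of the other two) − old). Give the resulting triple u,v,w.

start (1,-2,-3) = (f(1,0),f(0,1),f(1,1))
replace slot 3: 2·(1+(-2)) − (-3) = 1 → (1,-2,1)
replace slot 1: 2·((-2)+1) − 1 = -3 → (-3,-2,1)
replace slot 2: 2·((-3)+1) − (-2) = -2 → (-3,-2,1)
replace slot 3: 2·((-3)+(-2)) − 1 = -11 → (-3,-2,-11)

-3,-2,-11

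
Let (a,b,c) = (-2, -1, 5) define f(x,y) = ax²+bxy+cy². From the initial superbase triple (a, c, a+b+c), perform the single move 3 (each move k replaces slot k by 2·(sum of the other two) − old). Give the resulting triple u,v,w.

start (-2,5,2) = (f(1,0),f(0,1),f(1,1))
replace slot 3: 2·((-2)+5) − 2 = 4 → (-2,5,4)

-2,5,4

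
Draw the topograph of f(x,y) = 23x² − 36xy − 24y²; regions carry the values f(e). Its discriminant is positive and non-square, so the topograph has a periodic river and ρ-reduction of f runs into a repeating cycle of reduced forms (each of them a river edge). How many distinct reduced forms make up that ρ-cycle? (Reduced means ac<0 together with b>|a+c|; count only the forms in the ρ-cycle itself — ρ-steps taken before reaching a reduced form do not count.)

D = 3504, ⌊√D⌋ = 59
descent: ρ → (-24,36,23)  [lands on river]
river: ρ → (23,56,-4)
river: ρ → (-4,56,23)
river: ρ → (23,36,-24)
river: ρ → (-24,12,35)
river: ρ → (35,58,-1)
river: ρ → (-1,58,35)
river: ρ → (35,12,-24)
ρ-cycle length = 8 (tail of 1 descent step not counted)

8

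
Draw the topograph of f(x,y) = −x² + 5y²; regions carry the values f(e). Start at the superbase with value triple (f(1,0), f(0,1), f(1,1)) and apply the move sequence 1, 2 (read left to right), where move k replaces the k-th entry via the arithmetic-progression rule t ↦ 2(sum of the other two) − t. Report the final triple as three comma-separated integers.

start (-1,5,4) = (f(1,0),f(0,1),f(1,1))
replace slot 1: 2·(5+4) − (-1) = 19 → (19,5,4)
replace slot 2: 2·(19+4) − 5 = 41 → (19,41,4)

19,41,4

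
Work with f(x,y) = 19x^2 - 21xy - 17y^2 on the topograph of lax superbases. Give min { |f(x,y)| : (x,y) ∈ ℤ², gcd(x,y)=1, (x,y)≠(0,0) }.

descent: ρ → (-17,21,19)  [lands on river]
river: ρ → (19,17,-19)
river: ρ → (-19,21,17)
river: ρ → (17,13,-23)
river: ρ → (-23,33,7)
river: ρ → (7,37,-13)
river: ρ → (-13,41,1)
river: ρ → (1,41,-13)
river: ρ → (-13,37,7)
river: ρ → (7,33,-23)
river: ρ → (-23,13,17)
river: ρ → (17,21,-19)
river: ρ → (-19,17,19)
river: ρ → (19,21,-17)
river: ρ → (-17,13,23)
river: ρ → (23,33,-7)
river: ρ → (-7,37,13)
river: ρ → (13,41,-1)
river: ρ → (-1,41,13)
river: ρ → (13,37,-7)
river: ρ → (-7,33,23)
river: ρ → (23,13,-17)
closes: descent 1, river 22
min |a| on river = 1

1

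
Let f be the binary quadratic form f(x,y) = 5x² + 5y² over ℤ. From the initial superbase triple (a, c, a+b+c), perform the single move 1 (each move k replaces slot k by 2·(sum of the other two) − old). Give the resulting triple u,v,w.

start (5,5,10) = (f(1,0),f(0,1),f(1,1))
replace slot 1: 2·(5+10) − 5 = 25 → (25,5,10)

25,5,10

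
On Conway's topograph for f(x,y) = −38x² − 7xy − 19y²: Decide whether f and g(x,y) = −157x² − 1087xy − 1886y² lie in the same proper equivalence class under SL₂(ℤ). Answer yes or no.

D₁ = -2839, D₂ = -2839
f is negative-definite; reduce −f:
−f: flip: (38,7,19)→(19,-7,38)
−f: reduced (well bottom): (19,-7,38) with a≤c, −a<b≤a
flip sign back: reduced form of f is (-19,7,-38)
g is negative-definite; reduce −g:
−g: translate: b→145 (≡1087 mod 314), so (157,1087,1886)→(157,145,38)
−g: flip: (157,145,38)→(38,-145,157)
−g: translate: b→7 (≡-145 mod 76), so (38,-145,157)→(38,7,19)
−g: flip: (38,7,19)→(19,-7,38)
−g: reduced (well bottom): (19,-7,38) with a≤c, −a<b≤a
flip sign back: reduced form of g is (-19,7,-38)
reduced forms (-19, 7, -38) vs (-19, 7, -38) ⇒ equivalent

yes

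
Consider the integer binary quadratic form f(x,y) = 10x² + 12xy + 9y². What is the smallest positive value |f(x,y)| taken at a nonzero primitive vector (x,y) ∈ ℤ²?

translate: b→-8 (≡12 mod 20), so (10,12,9)→(10,-8,7)
flip: (10,-8,7)→(7,8,10)
translate: b→-6 (≡8 mod 14), so (7,8,10)→(7,-6,9)
reduced (well bottom): (7,-6,9) with a≤c, −a<b≤a
well minimum = a = 7

7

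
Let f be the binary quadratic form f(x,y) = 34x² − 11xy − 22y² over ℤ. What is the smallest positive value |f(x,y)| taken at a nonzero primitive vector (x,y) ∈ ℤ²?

descent: ρ → (-22,55,1)  [lands on river]
river: ρ → (1,55,-22)
river: ρ → (-22,33,23)
river: ρ → (23,13,-32)
river: ρ → (-32,51,4)
river: ρ → (4,53,-19)
river: ρ → (-19,23,34)
river: ρ → (34,45,-8)
river: ρ → (-8,51,16)
river: ρ → (16,45,-17)
river: ρ → (-17,23,38)
river: ρ → (38,53,-2)
river: ρ → (-2,55,11)
river: ρ → (11,55,-2)
river: ρ → (-2,53,38)
river: ρ → (38,23,-17)
river: ρ → (-17,45,16)
river: ρ → (16,51,-8)
river: ρ → (-8,45,34)
river: ρ → (34,23,-19)
river: ρ → (-19,53,4)
river: ρ → (4,51,-32)
river: ρ → (-32,13,23)
river: ρ → (23,33,-22)
closes: descent 1, river 24
min |a| on river = 1

1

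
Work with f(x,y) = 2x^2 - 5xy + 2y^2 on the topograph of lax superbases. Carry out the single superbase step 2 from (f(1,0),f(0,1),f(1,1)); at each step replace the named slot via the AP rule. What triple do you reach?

start (2,2,-1) = (f(1,0),f(0,1),f(1,1))
replace slot 2: 2·(2+(-1)) − 2 = 0 → (2,0,-1)

2,0,-1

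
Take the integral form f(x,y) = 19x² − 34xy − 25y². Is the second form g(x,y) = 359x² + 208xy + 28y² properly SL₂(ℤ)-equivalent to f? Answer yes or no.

D₁ = 3056, D₂ = 3056
river cycle of f (length 32): (-25, 34, 19), (19, 42, -17), (-17, 26, 35), (35, 44, -8), (-8, 52, 11), (11, 36, -40), (-40, 44, 7), (7, 54, -5), (-5, 46, 47), (47, 48, -4), … (22 more)
river cycle of g (length 32): (28, 16, -25), (-25, 34, 19), (19, 42, -17), (-17, 26, 35), (35, 44, -8), (-8, 52, 11), (11, 36, -40), (-40, 44, 7), (7, 54, -5), (-5, 46, 47), … (22 more)
cycles coincide ⇒ equivalent

yes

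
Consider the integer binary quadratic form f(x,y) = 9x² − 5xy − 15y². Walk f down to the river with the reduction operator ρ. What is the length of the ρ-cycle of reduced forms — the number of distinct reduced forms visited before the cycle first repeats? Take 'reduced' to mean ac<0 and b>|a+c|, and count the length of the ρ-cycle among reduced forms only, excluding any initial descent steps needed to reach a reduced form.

D = 565, ⌊√D⌋ = 23
descent: ρ → (-15,5,9)
descent: ρ → (9,13,-11)  [lands on river]
river: ρ → (-11,9,11)
river: ρ → (11,13,-9)
river: ρ → (-9,23,1)
river: ρ → (1,23,-9)
river: ρ → (-9,13,11)
river: ρ → (11,9,-11)
river: ρ → (-11,13,9)
river: ρ → (9,23,-1)
river: ρ → (-1,23,9)
ρ-cycle length = 10 (tail of 2 descent steps not counted)

10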